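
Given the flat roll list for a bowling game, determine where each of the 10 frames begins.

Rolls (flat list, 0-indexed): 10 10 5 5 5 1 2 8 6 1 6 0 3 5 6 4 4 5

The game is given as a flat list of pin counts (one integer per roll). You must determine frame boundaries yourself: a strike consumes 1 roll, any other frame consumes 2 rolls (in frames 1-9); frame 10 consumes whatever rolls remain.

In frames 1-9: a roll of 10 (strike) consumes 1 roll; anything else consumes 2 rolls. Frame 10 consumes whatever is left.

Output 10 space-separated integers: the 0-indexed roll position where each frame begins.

Frame 1 starts at roll index 0: roll=10 (strike), consumes 1 roll
Frame 2 starts at roll index 1: roll=10 (strike), consumes 1 roll
Frame 3 starts at roll index 2: rolls=5,5 (sum=10), consumes 2 rolls
Frame 4 starts at roll index 4: rolls=5,1 (sum=6), consumes 2 rolls
Frame 5 starts at roll index 6: rolls=2,8 (sum=10), consumes 2 rolls
Frame 6 starts at roll index 8: rolls=6,1 (sum=7), consumes 2 rolls
Frame 7 starts at roll index 10: rolls=6,0 (sum=6), consumes 2 rolls
Frame 8 starts at roll index 12: rolls=3,5 (sum=8), consumes 2 rolls
Frame 9 starts at roll index 14: rolls=6,4 (sum=10), consumes 2 rolls
Frame 10 starts at roll index 16: 2 remaining rolls

Answer: 0 1 2 4 6 8 10 12 14 16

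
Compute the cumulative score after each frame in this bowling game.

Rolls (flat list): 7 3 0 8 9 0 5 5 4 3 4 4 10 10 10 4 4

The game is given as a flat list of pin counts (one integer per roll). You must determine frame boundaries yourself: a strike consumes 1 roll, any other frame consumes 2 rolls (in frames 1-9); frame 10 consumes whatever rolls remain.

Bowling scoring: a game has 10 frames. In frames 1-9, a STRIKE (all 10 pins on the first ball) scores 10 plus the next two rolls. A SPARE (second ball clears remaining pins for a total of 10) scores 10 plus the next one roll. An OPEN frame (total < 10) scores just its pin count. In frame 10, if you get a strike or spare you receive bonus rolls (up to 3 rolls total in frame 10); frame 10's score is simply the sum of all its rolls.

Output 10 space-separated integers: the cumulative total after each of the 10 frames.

Answer: 10 18 27 41 48 56 86 110 128 136

Derivation:
Frame 1: SPARE (7+3=10). 10 + next roll (0) = 10. Cumulative: 10
Frame 2: OPEN (0+8=8). Cumulative: 18
Frame 3: OPEN (9+0=9). Cumulative: 27
Frame 4: SPARE (5+5=10). 10 + next roll (4) = 14. Cumulative: 41
Frame 5: OPEN (4+3=7). Cumulative: 48
Frame 6: OPEN (4+4=8). Cumulative: 56
Frame 7: STRIKE. 10 + next two rolls (10+10) = 30. Cumulative: 86
Frame 8: STRIKE. 10 + next two rolls (10+4) = 24. Cumulative: 110
Frame 9: STRIKE. 10 + next two rolls (4+4) = 18. Cumulative: 128
Frame 10: OPEN. Sum of all frame-10 rolls (4+4) = 8. Cumulative: 136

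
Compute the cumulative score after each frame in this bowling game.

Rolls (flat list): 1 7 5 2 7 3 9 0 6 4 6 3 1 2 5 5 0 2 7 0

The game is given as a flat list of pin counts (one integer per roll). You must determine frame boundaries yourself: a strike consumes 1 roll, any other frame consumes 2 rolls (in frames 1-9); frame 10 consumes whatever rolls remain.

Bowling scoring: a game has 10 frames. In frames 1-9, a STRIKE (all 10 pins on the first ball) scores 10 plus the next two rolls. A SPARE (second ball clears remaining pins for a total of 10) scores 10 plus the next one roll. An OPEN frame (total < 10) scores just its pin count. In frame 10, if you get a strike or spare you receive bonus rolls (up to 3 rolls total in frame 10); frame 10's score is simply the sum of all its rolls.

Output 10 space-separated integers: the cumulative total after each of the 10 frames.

Answer: 8 15 34 43 59 68 71 81 83 90

Derivation:
Frame 1: OPEN (1+7=8). Cumulative: 8
Frame 2: OPEN (5+2=7). Cumulative: 15
Frame 3: SPARE (7+3=10). 10 + next roll (9) = 19. Cumulative: 34
Frame 4: OPEN (9+0=9). Cumulative: 43
Frame 5: SPARE (6+4=10). 10 + next roll (6) = 16. Cumulative: 59
Frame 6: OPEN (6+3=9). Cumulative: 68
Frame 7: OPEN (1+2=3). Cumulative: 71
Frame 8: SPARE (5+5=10). 10 + next roll (0) = 10. Cumulative: 81
Frame 9: OPEN (0+2=2). Cumulative: 83
Frame 10: OPEN. Sum of all frame-10 rolls (7+0) = 7. Cumulative: 90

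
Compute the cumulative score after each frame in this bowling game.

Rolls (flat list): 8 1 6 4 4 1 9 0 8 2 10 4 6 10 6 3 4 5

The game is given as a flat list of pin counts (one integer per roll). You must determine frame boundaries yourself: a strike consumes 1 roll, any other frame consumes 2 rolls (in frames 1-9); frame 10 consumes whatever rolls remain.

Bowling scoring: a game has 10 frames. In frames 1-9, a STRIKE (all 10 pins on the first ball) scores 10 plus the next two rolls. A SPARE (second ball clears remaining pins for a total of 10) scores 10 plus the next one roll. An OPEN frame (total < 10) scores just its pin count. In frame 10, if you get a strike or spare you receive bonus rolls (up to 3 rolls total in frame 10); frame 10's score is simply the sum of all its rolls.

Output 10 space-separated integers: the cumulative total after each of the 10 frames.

Answer: 9 23 28 37 57 77 97 116 125 134

Derivation:
Frame 1: OPEN (8+1=9). Cumulative: 9
Frame 2: SPARE (6+4=10). 10 + next roll (4) = 14. Cumulative: 23
Frame 3: OPEN (4+1=5). Cumulative: 28
Frame 4: OPEN (9+0=9). Cumulative: 37
Frame 5: SPARE (8+2=10). 10 + next roll (10) = 20. Cumulative: 57
Frame 6: STRIKE. 10 + next two rolls (4+6) = 20. Cumulative: 77
Frame 7: SPARE (4+6=10). 10 + next roll (10) = 20. Cumulative: 97
Frame 8: STRIKE. 10 + next two rolls (6+3) = 19. Cumulative: 116
Frame 9: OPEN (6+3=9). Cumulative: 125
Frame 10: OPEN. Sum of all frame-10 rolls (4+5) = 9. Cumulative: 134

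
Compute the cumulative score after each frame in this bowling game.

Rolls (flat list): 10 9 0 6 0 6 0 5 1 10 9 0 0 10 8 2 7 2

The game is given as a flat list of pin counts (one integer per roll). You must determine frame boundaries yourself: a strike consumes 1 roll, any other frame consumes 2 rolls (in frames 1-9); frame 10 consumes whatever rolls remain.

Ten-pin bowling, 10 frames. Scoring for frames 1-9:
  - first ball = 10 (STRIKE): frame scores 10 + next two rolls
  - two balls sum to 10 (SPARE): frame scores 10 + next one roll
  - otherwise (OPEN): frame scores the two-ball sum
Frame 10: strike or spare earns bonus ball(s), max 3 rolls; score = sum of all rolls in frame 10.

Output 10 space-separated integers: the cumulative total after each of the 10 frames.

Frame 1: STRIKE. 10 + next two rolls (9+0) = 19. Cumulative: 19
Frame 2: OPEN (9+0=9). Cumulative: 28
Frame 3: OPEN (6+0=6). Cumulative: 34
Frame 4: OPEN (6+0=6). Cumulative: 40
Frame 5: OPEN (5+1=6). Cumulative: 46
Frame 6: STRIKE. 10 + next two rolls (9+0) = 19. Cumulative: 65
Frame 7: OPEN (9+0=9). Cumulative: 74
Frame 8: SPARE (0+10=10). 10 + next roll (8) = 18. Cumulative: 92
Frame 9: SPARE (8+2=10). 10 + next roll (7) = 17. Cumulative: 109
Frame 10: OPEN. Sum of all frame-10 rolls (7+2) = 9. Cumulative: 118

Answer: 19 28 34 40 46 65 74 92 109 118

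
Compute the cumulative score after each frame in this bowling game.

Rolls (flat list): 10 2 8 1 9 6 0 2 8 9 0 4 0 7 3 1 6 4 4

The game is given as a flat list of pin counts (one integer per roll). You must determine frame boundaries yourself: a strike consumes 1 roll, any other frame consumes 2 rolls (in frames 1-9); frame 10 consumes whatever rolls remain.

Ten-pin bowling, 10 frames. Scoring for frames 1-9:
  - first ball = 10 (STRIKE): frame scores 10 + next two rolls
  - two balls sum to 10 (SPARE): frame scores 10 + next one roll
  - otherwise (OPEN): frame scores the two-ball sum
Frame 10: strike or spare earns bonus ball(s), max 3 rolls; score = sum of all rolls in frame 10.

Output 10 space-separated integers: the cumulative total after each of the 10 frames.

Answer: 20 31 47 53 72 81 85 96 103 111

Derivation:
Frame 1: STRIKE. 10 + next two rolls (2+8) = 20. Cumulative: 20
Frame 2: SPARE (2+8=10). 10 + next roll (1) = 11. Cumulative: 31
Frame 3: SPARE (1+9=10). 10 + next roll (6) = 16. Cumulative: 47
Frame 4: OPEN (6+0=6). Cumulative: 53
Frame 5: SPARE (2+8=10). 10 + next roll (9) = 19. Cumulative: 72
Frame 6: OPEN (9+0=9). Cumulative: 81
Frame 7: OPEN (4+0=4). Cumulative: 85
Frame 8: SPARE (7+3=10). 10 + next roll (1) = 11. Cumulative: 96
Frame 9: OPEN (1+6=7). Cumulative: 103
Frame 10: OPEN. Sum of all frame-10 rolls (4+4) = 8. Cumulative: 111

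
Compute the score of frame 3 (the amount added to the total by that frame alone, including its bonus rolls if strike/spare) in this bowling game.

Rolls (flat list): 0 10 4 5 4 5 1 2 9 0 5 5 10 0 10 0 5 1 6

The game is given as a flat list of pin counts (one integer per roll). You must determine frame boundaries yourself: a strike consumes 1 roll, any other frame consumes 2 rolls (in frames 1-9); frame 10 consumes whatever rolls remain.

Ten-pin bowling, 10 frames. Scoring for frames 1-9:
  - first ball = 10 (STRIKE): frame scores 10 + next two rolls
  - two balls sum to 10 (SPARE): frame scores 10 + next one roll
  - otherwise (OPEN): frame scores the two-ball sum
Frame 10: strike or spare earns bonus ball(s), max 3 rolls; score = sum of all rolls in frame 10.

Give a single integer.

Answer: 9

Derivation:
Frame 1: SPARE (0+10=10). 10 + next roll (4) = 14. Cumulative: 14
Frame 2: OPEN (4+5=9). Cumulative: 23
Frame 3: OPEN (4+5=9). Cumulative: 32
Frame 4: OPEN (1+2=3). Cumulative: 35
Frame 5: OPEN (9+0=9). Cumulative: 44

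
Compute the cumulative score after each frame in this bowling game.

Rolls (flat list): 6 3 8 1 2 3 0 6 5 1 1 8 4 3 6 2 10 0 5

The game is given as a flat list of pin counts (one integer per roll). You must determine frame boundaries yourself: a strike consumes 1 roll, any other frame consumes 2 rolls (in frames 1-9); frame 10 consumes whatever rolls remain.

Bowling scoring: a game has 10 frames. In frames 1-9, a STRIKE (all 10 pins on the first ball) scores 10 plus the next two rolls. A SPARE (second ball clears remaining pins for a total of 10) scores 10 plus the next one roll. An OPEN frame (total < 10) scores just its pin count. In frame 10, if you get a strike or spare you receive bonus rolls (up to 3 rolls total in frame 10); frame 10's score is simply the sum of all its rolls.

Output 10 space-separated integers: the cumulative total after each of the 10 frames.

Answer: 9 18 23 29 35 44 51 59 74 79

Derivation:
Frame 1: OPEN (6+3=9). Cumulative: 9
Frame 2: OPEN (8+1=9). Cumulative: 18
Frame 3: OPEN (2+3=5). Cumulative: 23
Frame 4: OPEN (0+6=6). Cumulative: 29
Frame 5: OPEN (5+1=6). Cumulative: 35
Frame 6: OPEN (1+8=9). Cumulative: 44
Frame 7: OPEN (4+3=7). Cumulative: 51
Frame 8: OPEN (6+2=8). Cumulative: 59
Frame 9: STRIKE. 10 + next two rolls (0+5) = 15. Cumulative: 74
Frame 10: OPEN. Sum of all frame-10 rolls (0+5) = 5. Cumulative: 79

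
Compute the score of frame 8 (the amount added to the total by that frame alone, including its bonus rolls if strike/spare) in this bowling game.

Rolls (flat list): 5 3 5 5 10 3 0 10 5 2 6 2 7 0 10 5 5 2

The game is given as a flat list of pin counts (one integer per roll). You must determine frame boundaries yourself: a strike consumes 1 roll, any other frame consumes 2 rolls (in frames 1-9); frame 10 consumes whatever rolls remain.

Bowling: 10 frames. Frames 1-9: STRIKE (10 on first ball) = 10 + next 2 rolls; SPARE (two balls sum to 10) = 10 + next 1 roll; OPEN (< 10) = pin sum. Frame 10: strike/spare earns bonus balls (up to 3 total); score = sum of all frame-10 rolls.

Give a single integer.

Answer: 7

Derivation:
Frame 1: OPEN (5+3=8). Cumulative: 8
Frame 2: SPARE (5+5=10). 10 + next roll (10) = 20. Cumulative: 28
Frame 3: STRIKE. 10 + next two rolls (3+0) = 13. Cumulative: 41
Frame 4: OPEN (3+0=3). Cumulative: 44
Frame 5: STRIKE. 10 + next two rolls (5+2) = 17. Cumulative: 61
Frame 6: OPEN (5+2=7). Cumulative: 68
Frame 7: OPEN (6+2=8). Cumulative: 76
Frame 8: OPEN (7+0=7). Cumulative: 83
Frame 9: STRIKE. 10 + next two rolls (5+5) = 20. Cumulative: 103
Frame 10: SPARE. Sum of all frame-10 rolls (5+5+2) = 12. Cumulative: 115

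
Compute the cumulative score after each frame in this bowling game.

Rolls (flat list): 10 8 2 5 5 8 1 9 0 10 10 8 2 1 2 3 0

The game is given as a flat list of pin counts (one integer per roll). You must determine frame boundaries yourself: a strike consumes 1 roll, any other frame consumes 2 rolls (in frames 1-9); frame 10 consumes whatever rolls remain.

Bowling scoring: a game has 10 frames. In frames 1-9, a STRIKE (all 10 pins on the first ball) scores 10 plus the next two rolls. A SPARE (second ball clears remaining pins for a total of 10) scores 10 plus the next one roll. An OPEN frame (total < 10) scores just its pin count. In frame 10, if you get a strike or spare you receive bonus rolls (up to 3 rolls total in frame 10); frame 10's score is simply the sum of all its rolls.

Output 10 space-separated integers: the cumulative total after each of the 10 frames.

Answer: 20 35 53 62 71 99 119 130 133 136

Derivation:
Frame 1: STRIKE. 10 + next two rolls (8+2) = 20. Cumulative: 20
Frame 2: SPARE (8+2=10). 10 + next roll (5) = 15. Cumulative: 35
Frame 3: SPARE (5+5=10). 10 + next roll (8) = 18. Cumulative: 53
Frame 4: OPEN (8+1=9). Cumulative: 62
Frame 5: OPEN (9+0=9). Cumulative: 71
Frame 6: STRIKE. 10 + next two rolls (10+8) = 28. Cumulative: 99
Frame 7: STRIKE. 10 + next two rolls (8+2) = 20. Cumulative: 119
Frame 8: SPARE (8+2=10). 10 + next roll (1) = 11. Cumulative: 130
Frame 9: OPEN (1+2=3). Cumulative: 133
Frame 10: OPEN. Sum of all frame-10 rolls (3+0) = 3. Cumulative: 136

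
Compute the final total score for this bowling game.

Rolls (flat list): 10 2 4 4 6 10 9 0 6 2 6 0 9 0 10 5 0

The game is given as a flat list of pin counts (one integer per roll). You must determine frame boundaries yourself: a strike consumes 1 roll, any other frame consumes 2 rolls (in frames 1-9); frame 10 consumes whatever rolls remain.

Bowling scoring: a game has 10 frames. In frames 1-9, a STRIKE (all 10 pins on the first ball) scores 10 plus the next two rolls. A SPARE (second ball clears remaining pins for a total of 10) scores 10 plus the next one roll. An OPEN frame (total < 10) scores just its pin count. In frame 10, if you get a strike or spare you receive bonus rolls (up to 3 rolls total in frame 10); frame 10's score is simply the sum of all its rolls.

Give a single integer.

Frame 1: STRIKE. 10 + next two rolls (2+4) = 16. Cumulative: 16
Frame 2: OPEN (2+4=6). Cumulative: 22
Frame 3: SPARE (4+6=10). 10 + next roll (10) = 20. Cumulative: 42
Frame 4: STRIKE. 10 + next two rolls (9+0) = 19. Cumulative: 61
Frame 5: OPEN (9+0=9). Cumulative: 70
Frame 6: OPEN (6+2=8). Cumulative: 78
Frame 7: OPEN (6+0=6). Cumulative: 84
Frame 8: OPEN (9+0=9). Cumulative: 93
Frame 9: STRIKE. 10 + next two rolls (5+0) = 15. Cumulative: 108
Frame 10: OPEN. Sum of all frame-10 rolls (5+0) = 5. Cumulative: 113

Answer: 113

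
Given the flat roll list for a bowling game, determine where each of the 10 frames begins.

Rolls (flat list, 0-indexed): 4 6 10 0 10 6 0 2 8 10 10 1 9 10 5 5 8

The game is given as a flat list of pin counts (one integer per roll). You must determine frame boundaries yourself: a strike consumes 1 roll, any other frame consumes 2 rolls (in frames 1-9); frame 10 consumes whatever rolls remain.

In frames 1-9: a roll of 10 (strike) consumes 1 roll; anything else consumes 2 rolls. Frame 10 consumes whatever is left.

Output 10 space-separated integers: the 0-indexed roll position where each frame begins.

Answer: 0 2 3 5 7 9 10 11 13 14

Derivation:
Frame 1 starts at roll index 0: rolls=4,6 (sum=10), consumes 2 rolls
Frame 2 starts at roll index 2: roll=10 (strike), consumes 1 roll
Frame 3 starts at roll index 3: rolls=0,10 (sum=10), consumes 2 rolls
Frame 4 starts at roll index 5: rolls=6,0 (sum=6), consumes 2 rolls
Frame 5 starts at roll index 7: rolls=2,8 (sum=10), consumes 2 rolls
Frame 6 starts at roll index 9: roll=10 (strike), consumes 1 roll
Frame 7 starts at roll index 10: roll=10 (strike), consumes 1 roll
Frame 8 starts at roll index 11: rolls=1,9 (sum=10), consumes 2 rolls
Frame 9 starts at roll index 13: roll=10 (strike), consumes 1 roll
Frame 10 starts at roll index 14: 3 remaining rolls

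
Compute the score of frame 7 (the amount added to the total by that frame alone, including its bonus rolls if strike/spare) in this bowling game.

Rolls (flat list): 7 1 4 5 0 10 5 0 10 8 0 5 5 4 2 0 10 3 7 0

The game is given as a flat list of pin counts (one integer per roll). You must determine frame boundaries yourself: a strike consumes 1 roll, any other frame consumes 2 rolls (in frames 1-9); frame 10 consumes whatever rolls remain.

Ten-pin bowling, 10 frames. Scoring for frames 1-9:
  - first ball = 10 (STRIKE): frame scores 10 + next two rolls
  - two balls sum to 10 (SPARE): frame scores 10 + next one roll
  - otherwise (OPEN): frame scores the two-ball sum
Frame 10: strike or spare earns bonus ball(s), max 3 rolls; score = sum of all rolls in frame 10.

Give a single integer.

Answer: 14

Derivation:
Frame 1: OPEN (7+1=8). Cumulative: 8
Frame 2: OPEN (4+5=9). Cumulative: 17
Frame 3: SPARE (0+10=10). 10 + next roll (5) = 15. Cumulative: 32
Frame 4: OPEN (5+0=5). Cumulative: 37
Frame 5: STRIKE. 10 + next two rolls (8+0) = 18. Cumulative: 55
Frame 6: OPEN (8+0=8). Cumulative: 63
Frame 7: SPARE (5+5=10). 10 + next roll (4) = 14. Cumulative: 77
Frame 8: OPEN (4+2=6). Cumulative: 83
Frame 9: SPARE (0+10=10). 10 + next roll (3) = 13. Cumulative: 96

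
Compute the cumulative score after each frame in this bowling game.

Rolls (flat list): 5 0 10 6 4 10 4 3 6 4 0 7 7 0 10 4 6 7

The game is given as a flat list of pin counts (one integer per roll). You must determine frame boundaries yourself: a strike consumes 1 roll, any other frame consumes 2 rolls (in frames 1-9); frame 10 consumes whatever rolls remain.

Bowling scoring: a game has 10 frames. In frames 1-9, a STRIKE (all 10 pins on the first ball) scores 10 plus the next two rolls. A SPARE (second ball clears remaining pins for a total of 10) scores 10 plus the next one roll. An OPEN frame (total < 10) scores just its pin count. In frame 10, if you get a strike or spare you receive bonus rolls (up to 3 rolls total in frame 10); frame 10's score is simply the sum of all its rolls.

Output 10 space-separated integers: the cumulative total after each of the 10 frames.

Frame 1: OPEN (5+0=5). Cumulative: 5
Frame 2: STRIKE. 10 + next two rolls (6+4) = 20. Cumulative: 25
Frame 3: SPARE (6+4=10). 10 + next roll (10) = 20. Cumulative: 45
Frame 4: STRIKE. 10 + next two rolls (4+3) = 17. Cumulative: 62
Frame 5: OPEN (4+3=7). Cumulative: 69
Frame 6: SPARE (6+4=10). 10 + next roll (0) = 10. Cumulative: 79
Frame 7: OPEN (0+7=7). Cumulative: 86
Frame 8: OPEN (7+0=7). Cumulative: 93
Frame 9: STRIKE. 10 + next two rolls (4+6) = 20. Cumulative: 113
Frame 10: SPARE. Sum of all frame-10 rolls (4+6+7) = 17. Cumulative: 130

Answer: 5 25 45 62 69 79 86 93 113 130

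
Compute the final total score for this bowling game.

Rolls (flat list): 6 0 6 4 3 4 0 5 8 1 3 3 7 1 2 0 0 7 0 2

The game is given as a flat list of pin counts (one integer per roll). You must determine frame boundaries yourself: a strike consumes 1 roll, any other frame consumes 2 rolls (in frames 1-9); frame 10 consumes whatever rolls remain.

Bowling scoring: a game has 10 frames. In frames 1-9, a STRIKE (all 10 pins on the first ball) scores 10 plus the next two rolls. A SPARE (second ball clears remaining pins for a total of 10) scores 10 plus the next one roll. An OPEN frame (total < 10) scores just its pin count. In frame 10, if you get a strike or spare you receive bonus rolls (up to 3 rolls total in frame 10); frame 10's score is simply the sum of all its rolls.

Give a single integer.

Answer: 65

Derivation:
Frame 1: OPEN (6+0=6). Cumulative: 6
Frame 2: SPARE (6+4=10). 10 + next roll (3) = 13. Cumulative: 19
Frame 3: OPEN (3+4=7). Cumulative: 26
Frame 4: OPEN (0+5=5). Cumulative: 31
Frame 5: OPEN (8+1=9). Cumulative: 40
Frame 6: OPEN (3+3=6). Cumulative: 46
Frame 7: OPEN (7+1=8). Cumulative: 54
Frame 8: OPEN (2+0=2). Cumulative: 56
Frame 9: OPEN (0+7=7). Cumulative: 63
Frame 10: OPEN. Sum of all frame-10 rolls (0+2) = 2. Cumulative: 65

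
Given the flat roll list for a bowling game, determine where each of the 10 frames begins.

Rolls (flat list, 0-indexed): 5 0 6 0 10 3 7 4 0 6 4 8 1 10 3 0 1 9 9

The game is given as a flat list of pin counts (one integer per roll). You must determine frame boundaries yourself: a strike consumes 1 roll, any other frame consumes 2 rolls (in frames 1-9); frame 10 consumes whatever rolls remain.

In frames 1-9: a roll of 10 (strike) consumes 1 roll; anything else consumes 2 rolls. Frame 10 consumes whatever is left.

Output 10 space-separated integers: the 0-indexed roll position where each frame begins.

Frame 1 starts at roll index 0: rolls=5,0 (sum=5), consumes 2 rolls
Frame 2 starts at roll index 2: rolls=6,0 (sum=6), consumes 2 rolls
Frame 3 starts at roll index 4: roll=10 (strike), consumes 1 roll
Frame 4 starts at roll index 5: rolls=3,7 (sum=10), consumes 2 rolls
Frame 5 starts at roll index 7: rolls=4,0 (sum=4), consumes 2 rolls
Frame 6 starts at roll index 9: rolls=6,4 (sum=10), consumes 2 rolls
Frame 7 starts at roll index 11: rolls=8,1 (sum=9), consumes 2 rolls
Frame 8 starts at roll index 13: roll=10 (strike), consumes 1 roll
Frame 9 starts at roll index 14: rolls=3,0 (sum=3), consumes 2 rolls
Frame 10 starts at roll index 16: 3 remaining rolls

Answer: 0 2 4 5 7 9 11 13 14 16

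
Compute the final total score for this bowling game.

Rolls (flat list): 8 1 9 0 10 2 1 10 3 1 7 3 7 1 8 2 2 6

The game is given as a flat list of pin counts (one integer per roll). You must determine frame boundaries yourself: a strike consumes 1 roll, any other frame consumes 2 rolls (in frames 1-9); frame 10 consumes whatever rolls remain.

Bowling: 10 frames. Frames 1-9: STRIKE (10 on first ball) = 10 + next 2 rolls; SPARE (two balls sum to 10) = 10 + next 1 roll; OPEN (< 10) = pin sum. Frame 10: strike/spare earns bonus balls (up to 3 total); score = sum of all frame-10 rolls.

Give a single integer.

Frame 1: OPEN (8+1=9). Cumulative: 9
Frame 2: OPEN (9+0=9). Cumulative: 18
Frame 3: STRIKE. 10 + next two rolls (2+1) = 13. Cumulative: 31
Frame 4: OPEN (2+1=3). Cumulative: 34
Frame 5: STRIKE. 10 + next two rolls (3+1) = 14. Cumulative: 48
Frame 6: OPEN (3+1=4). Cumulative: 52
Frame 7: SPARE (7+3=10). 10 + next roll (7) = 17. Cumulative: 69
Frame 8: OPEN (7+1=8). Cumulative: 77
Frame 9: SPARE (8+2=10). 10 + next roll (2) = 12. Cumulative: 89
Frame 10: OPEN. Sum of all frame-10 rolls (2+6) = 8. Cumulative: 97

Answer: 97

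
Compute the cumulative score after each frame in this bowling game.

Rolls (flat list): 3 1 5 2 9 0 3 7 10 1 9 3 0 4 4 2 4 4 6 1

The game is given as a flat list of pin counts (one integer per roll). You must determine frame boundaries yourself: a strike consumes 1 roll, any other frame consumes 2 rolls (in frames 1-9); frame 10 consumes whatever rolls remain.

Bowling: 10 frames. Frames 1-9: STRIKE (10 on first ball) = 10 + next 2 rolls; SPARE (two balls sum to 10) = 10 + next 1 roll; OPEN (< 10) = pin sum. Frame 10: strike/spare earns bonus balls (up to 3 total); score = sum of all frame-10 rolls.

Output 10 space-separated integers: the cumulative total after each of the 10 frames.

Frame 1: OPEN (3+1=4). Cumulative: 4
Frame 2: OPEN (5+2=7). Cumulative: 11
Frame 3: OPEN (9+0=9). Cumulative: 20
Frame 4: SPARE (3+7=10). 10 + next roll (10) = 20. Cumulative: 40
Frame 5: STRIKE. 10 + next two rolls (1+9) = 20. Cumulative: 60
Frame 6: SPARE (1+9=10). 10 + next roll (3) = 13. Cumulative: 73
Frame 7: OPEN (3+0=3). Cumulative: 76
Frame 8: OPEN (4+4=8). Cumulative: 84
Frame 9: OPEN (2+4=6). Cumulative: 90
Frame 10: SPARE. Sum of all frame-10 rolls (4+6+1) = 11. Cumulative: 101

Answer: 4 11 20 40 60 73 76 84 90 101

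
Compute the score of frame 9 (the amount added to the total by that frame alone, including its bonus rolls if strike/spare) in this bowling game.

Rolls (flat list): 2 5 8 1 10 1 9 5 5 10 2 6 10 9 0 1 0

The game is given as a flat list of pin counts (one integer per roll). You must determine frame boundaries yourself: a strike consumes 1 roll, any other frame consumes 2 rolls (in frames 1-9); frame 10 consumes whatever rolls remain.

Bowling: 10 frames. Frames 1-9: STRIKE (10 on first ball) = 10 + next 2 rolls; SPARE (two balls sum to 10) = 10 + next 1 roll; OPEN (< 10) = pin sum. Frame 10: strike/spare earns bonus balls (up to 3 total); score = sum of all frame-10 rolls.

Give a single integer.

Answer: 9

Derivation:
Frame 1: OPEN (2+5=7). Cumulative: 7
Frame 2: OPEN (8+1=9). Cumulative: 16
Frame 3: STRIKE. 10 + next two rolls (1+9) = 20. Cumulative: 36
Frame 4: SPARE (1+9=10). 10 + next roll (5) = 15. Cumulative: 51
Frame 5: SPARE (5+5=10). 10 + next roll (10) = 20. Cumulative: 71
Frame 6: STRIKE. 10 + next two rolls (2+6) = 18. Cumulative: 89
Frame 7: OPEN (2+6=8). Cumulative: 97
Frame 8: STRIKE. 10 + next two rolls (9+0) = 19. Cumulative: 116
Frame 9: OPEN (9+0=9). Cumulative: 125
Frame 10: OPEN. Sum of all frame-10 rolls (1+0) = 1. Cumulative: 126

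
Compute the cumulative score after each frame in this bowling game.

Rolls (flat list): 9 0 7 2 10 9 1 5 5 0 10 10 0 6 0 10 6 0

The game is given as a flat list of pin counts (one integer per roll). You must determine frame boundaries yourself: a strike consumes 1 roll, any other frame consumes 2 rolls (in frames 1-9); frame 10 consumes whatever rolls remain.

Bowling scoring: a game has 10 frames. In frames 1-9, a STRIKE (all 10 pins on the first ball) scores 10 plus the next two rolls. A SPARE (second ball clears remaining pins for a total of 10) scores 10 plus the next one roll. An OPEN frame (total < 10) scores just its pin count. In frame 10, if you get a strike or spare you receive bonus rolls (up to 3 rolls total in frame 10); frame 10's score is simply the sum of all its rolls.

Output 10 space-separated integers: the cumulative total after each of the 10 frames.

Answer: 9 18 38 53 63 83 99 105 121 127

Derivation:
Frame 1: OPEN (9+0=9). Cumulative: 9
Frame 2: OPEN (7+2=9). Cumulative: 18
Frame 3: STRIKE. 10 + next two rolls (9+1) = 20. Cumulative: 38
Frame 4: SPARE (9+1=10). 10 + next roll (5) = 15. Cumulative: 53
Frame 5: SPARE (5+5=10). 10 + next roll (0) = 10. Cumulative: 63
Frame 6: SPARE (0+10=10). 10 + next roll (10) = 20. Cumulative: 83
Frame 7: STRIKE. 10 + next two rolls (0+6) = 16. Cumulative: 99
Frame 8: OPEN (0+6=6). Cumulative: 105
Frame 9: SPARE (0+10=10). 10 + next roll (6) = 16. Cumulative: 121
Frame 10: OPEN. Sum of all frame-10 rolls (6+0) = 6. Cumulative: 127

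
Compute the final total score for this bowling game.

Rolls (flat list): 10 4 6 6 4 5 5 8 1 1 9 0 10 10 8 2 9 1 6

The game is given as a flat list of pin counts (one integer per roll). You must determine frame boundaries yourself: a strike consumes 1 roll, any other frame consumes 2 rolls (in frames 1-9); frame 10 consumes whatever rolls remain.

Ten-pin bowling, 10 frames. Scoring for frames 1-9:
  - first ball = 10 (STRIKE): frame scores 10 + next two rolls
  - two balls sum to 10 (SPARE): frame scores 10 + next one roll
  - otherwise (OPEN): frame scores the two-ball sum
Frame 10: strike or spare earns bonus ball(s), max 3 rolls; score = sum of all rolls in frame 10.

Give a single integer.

Frame 1: STRIKE. 10 + next two rolls (4+6) = 20. Cumulative: 20
Frame 2: SPARE (4+6=10). 10 + next roll (6) = 16. Cumulative: 36
Frame 3: SPARE (6+4=10). 10 + next roll (5) = 15. Cumulative: 51
Frame 4: SPARE (5+5=10). 10 + next roll (8) = 18. Cumulative: 69
Frame 5: OPEN (8+1=9). Cumulative: 78
Frame 6: SPARE (1+9=10). 10 + next roll (0) = 10. Cumulative: 88
Frame 7: SPARE (0+10=10). 10 + next roll (10) = 20. Cumulative: 108
Frame 8: STRIKE. 10 + next two rolls (8+2) = 20. Cumulative: 128
Frame 9: SPARE (8+2=10). 10 + next roll (9) = 19. Cumulative: 147
Frame 10: SPARE. Sum of all frame-10 rolls (9+1+6) = 16. Cumulative: 163

Answer: 163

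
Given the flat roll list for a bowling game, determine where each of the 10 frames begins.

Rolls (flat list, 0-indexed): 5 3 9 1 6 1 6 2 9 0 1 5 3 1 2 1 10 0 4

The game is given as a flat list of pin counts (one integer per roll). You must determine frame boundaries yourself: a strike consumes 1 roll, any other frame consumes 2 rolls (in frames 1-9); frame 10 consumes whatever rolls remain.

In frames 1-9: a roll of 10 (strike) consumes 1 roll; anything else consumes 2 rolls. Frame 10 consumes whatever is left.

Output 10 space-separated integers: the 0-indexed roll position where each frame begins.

Frame 1 starts at roll index 0: rolls=5,3 (sum=8), consumes 2 rolls
Frame 2 starts at roll index 2: rolls=9,1 (sum=10), consumes 2 rolls
Frame 3 starts at roll index 4: rolls=6,1 (sum=7), consumes 2 rolls
Frame 4 starts at roll index 6: rolls=6,2 (sum=8), consumes 2 rolls
Frame 5 starts at roll index 8: rolls=9,0 (sum=9), consumes 2 rolls
Frame 6 starts at roll index 10: rolls=1,5 (sum=6), consumes 2 rolls
Frame 7 starts at roll index 12: rolls=3,1 (sum=4), consumes 2 rolls
Frame 8 starts at roll index 14: rolls=2,1 (sum=3), consumes 2 rolls
Frame 9 starts at roll index 16: roll=10 (strike), consumes 1 roll
Frame 10 starts at roll index 17: 2 remaining rolls

Answer: 0 2 4 6 8 10 12 14 16 17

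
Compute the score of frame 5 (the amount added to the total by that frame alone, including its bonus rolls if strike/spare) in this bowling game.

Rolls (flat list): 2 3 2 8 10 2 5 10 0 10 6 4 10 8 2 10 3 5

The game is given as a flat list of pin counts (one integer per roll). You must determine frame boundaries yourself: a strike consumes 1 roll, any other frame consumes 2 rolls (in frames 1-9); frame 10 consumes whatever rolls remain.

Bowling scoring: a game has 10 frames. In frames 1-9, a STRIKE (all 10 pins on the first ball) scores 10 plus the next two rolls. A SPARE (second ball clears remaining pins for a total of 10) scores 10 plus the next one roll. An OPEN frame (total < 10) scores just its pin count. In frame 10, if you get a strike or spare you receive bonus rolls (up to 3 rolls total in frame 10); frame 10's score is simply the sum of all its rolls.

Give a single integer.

Answer: 20

Derivation:
Frame 1: OPEN (2+3=5). Cumulative: 5
Frame 2: SPARE (2+8=10). 10 + next roll (10) = 20. Cumulative: 25
Frame 3: STRIKE. 10 + next two rolls (2+5) = 17. Cumulative: 42
Frame 4: OPEN (2+5=7). Cumulative: 49
Frame 5: STRIKE. 10 + next two rolls (0+10) = 20. Cumulative: 69
Frame 6: SPARE (0+10=10). 10 + next roll (6) = 16. Cumulative: 85
Frame 7: SPARE (6+4=10). 10 + next roll (10) = 20. Cumulative: 105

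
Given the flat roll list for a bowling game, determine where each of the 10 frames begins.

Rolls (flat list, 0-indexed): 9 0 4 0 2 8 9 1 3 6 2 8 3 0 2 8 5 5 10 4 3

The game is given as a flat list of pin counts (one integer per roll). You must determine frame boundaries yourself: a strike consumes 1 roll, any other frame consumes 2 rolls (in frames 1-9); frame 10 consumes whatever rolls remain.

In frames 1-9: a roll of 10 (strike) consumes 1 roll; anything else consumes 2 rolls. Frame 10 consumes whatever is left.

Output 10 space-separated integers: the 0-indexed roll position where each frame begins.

Answer: 0 2 4 6 8 10 12 14 16 18

Derivation:
Frame 1 starts at roll index 0: rolls=9,0 (sum=9), consumes 2 rolls
Frame 2 starts at roll index 2: rolls=4,0 (sum=4), consumes 2 rolls
Frame 3 starts at roll index 4: rolls=2,8 (sum=10), consumes 2 rolls
Frame 4 starts at roll index 6: rolls=9,1 (sum=10), consumes 2 rolls
Frame 5 starts at roll index 8: rolls=3,6 (sum=9), consumes 2 rolls
Frame 6 starts at roll index 10: rolls=2,8 (sum=10), consumes 2 rolls
Frame 7 starts at roll index 12: rolls=3,0 (sum=3), consumes 2 rolls
Frame 8 starts at roll index 14: rolls=2,8 (sum=10), consumes 2 rolls
Frame 9 starts at roll index 16: rolls=5,5 (sum=10), consumes 2 rolls
Frame 10 starts at roll index 18: 3 remaining rolls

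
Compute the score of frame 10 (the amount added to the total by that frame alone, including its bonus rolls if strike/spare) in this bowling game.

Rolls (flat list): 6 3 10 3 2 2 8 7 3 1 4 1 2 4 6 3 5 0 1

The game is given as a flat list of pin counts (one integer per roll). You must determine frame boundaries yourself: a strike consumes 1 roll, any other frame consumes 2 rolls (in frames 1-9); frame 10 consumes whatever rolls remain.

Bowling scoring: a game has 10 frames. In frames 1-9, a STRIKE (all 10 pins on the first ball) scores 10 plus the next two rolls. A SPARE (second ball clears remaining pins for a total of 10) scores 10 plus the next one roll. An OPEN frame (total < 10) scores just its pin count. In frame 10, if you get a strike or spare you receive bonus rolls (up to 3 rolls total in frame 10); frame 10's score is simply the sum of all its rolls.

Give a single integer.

Frame 1: OPEN (6+3=9). Cumulative: 9
Frame 2: STRIKE. 10 + next two rolls (3+2) = 15. Cumulative: 24
Frame 3: OPEN (3+2=5). Cumulative: 29
Frame 4: SPARE (2+8=10). 10 + next roll (7) = 17. Cumulative: 46
Frame 5: SPARE (7+3=10). 10 + next roll (1) = 11. Cumulative: 57
Frame 6: OPEN (1+4=5). Cumulative: 62
Frame 7: OPEN (1+2=3). Cumulative: 65
Frame 8: SPARE (4+6=10). 10 + next roll (3) = 13. Cumulative: 78
Frame 9: OPEN (3+5=8). Cumulative: 86
Frame 10: OPEN. Sum of all frame-10 rolls (0+1) = 1. Cumulative: 87

Answer: 1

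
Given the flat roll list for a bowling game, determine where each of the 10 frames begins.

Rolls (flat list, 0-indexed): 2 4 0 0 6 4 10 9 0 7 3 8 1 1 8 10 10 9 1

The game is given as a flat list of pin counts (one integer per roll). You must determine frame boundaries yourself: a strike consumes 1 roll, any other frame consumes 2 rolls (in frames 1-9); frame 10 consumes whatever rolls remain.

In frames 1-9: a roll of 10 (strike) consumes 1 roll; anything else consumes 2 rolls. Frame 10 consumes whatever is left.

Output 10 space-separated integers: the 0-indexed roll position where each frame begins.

Answer: 0 2 4 6 7 9 11 13 15 16

Derivation:
Frame 1 starts at roll index 0: rolls=2,4 (sum=6), consumes 2 rolls
Frame 2 starts at roll index 2: rolls=0,0 (sum=0), consumes 2 rolls
Frame 3 starts at roll index 4: rolls=6,4 (sum=10), consumes 2 rolls
Frame 4 starts at roll index 6: roll=10 (strike), consumes 1 roll
Frame 5 starts at roll index 7: rolls=9,0 (sum=9), consumes 2 rolls
Frame 6 starts at roll index 9: rolls=7,3 (sum=10), consumes 2 rolls
Frame 7 starts at roll index 11: rolls=8,1 (sum=9), consumes 2 rolls
Frame 8 starts at roll index 13: rolls=1,8 (sum=9), consumes 2 rolls
Frame 9 starts at roll index 15: roll=10 (strike), consumes 1 roll
Frame 10 starts at roll index 16: 3 remaining rolls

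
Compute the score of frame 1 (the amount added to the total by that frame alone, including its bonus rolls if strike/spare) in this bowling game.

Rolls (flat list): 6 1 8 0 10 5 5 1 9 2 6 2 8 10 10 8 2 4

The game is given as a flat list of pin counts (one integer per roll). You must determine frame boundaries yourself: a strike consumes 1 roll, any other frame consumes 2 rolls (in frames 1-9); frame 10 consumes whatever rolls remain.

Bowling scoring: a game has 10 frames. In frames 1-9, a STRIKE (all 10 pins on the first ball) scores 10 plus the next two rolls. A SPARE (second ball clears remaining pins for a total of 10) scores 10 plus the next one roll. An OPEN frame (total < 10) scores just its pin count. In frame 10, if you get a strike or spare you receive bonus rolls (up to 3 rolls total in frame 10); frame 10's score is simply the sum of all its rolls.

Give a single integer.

Answer: 7

Derivation:
Frame 1: OPEN (6+1=7). Cumulative: 7
Frame 2: OPEN (8+0=8). Cumulative: 15
Frame 3: STRIKE. 10 + next two rolls (5+5) = 20. Cumulative: 35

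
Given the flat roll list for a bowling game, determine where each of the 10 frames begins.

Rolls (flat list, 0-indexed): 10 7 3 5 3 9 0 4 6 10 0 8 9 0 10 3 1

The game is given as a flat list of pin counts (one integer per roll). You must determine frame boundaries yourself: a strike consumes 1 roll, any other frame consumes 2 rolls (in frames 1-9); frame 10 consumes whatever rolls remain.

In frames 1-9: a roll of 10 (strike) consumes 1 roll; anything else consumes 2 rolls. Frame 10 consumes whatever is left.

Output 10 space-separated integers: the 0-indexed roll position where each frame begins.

Answer: 0 1 3 5 7 9 10 12 14 15

Derivation:
Frame 1 starts at roll index 0: roll=10 (strike), consumes 1 roll
Frame 2 starts at roll index 1: rolls=7,3 (sum=10), consumes 2 rolls
Frame 3 starts at roll index 3: rolls=5,3 (sum=8), consumes 2 rolls
Frame 4 starts at roll index 5: rolls=9,0 (sum=9), consumes 2 rolls
Frame 5 starts at roll index 7: rolls=4,6 (sum=10), consumes 2 rolls
Frame 6 starts at roll index 9: roll=10 (strike), consumes 1 roll
Frame 7 starts at roll index 10: rolls=0,8 (sum=8), consumes 2 rolls
Frame 8 starts at roll index 12: rolls=9,0 (sum=9), consumes 2 rolls
Frame 9 starts at roll index 14: roll=10 (strike), consumes 1 roll
Frame 10 starts at roll index 15: 2 remaining rolls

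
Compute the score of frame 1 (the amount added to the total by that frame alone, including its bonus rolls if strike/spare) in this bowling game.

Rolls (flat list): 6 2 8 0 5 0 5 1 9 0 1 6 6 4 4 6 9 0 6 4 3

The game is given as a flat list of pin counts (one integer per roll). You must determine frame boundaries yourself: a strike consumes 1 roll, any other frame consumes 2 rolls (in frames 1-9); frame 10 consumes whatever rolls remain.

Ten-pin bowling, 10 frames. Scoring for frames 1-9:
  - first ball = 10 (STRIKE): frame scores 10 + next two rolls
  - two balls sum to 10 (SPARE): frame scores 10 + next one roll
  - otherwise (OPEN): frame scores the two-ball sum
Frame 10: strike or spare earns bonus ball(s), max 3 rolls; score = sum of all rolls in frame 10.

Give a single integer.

Frame 1: OPEN (6+2=8). Cumulative: 8
Frame 2: OPEN (8+0=8). Cumulative: 16
Frame 3: OPEN (5+0=5). Cumulative: 21

Answer: 8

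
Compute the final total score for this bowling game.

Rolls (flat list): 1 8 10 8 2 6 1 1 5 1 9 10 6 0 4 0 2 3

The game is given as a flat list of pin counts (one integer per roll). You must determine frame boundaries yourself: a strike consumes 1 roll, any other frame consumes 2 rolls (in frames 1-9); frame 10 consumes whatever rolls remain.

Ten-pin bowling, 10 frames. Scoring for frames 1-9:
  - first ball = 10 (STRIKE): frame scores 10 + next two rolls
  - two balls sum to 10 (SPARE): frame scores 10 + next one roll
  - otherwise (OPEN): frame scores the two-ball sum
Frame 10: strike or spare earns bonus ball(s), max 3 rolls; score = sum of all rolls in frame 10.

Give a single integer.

Frame 1: OPEN (1+8=9). Cumulative: 9
Frame 2: STRIKE. 10 + next two rolls (8+2) = 20. Cumulative: 29
Frame 3: SPARE (8+2=10). 10 + next roll (6) = 16. Cumulative: 45
Frame 4: OPEN (6+1=7). Cumulative: 52
Frame 5: OPEN (1+5=6). Cumulative: 58
Frame 6: SPARE (1+9=10). 10 + next roll (10) = 20. Cumulative: 78
Frame 7: STRIKE. 10 + next two rolls (6+0) = 16. Cumulative: 94
Frame 8: OPEN (6+0=6). Cumulative: 100
Frame 9: OPEN (4+0=4). Cumulative: 104
Frame 10: OPEN. Sum of all frame-10 rolls (2+3) = 5. Cumulative: 109

Answer: 109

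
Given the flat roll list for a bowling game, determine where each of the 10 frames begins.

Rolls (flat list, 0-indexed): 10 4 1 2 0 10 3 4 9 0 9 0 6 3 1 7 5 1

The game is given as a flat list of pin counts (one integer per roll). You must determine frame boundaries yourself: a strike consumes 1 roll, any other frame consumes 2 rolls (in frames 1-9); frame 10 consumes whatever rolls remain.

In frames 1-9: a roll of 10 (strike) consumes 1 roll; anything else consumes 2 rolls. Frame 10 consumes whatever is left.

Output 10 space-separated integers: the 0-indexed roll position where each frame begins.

Answer: 0 1 3 5 6 8 10 12 14 16

Derivation:
Frame 1 starts at roll index 0: roll=10 (strike), consumes 1 roll
Frame 2 starts at roll index 1: rolls=4,1 (sum=5), consumes 2 rolls
Frame 3 starts at roll index 3: rolls=2,0 (sum=2), consumes 2 rolls
Frame 4 starts at roll index 5: roll=10 (strike), consumes 1 roll
Frame 5 starts at roll index 6: rolls=3,4 (sum=7), consumes 2 rolls
Frame 6 starts at roll index 8: rolls=9,0 (sum=9), consumes 2 rolls
Frame 7 starts at roll index 10: rolls=9,0 (sum=9), consumes 2 rolls
Frame 8 starts at roll index 12: rolls=6,3 (sum=9), consumes 2 rolls
Frame 9 starts at roll index 14: rolls=1,7 (sum=8), consumes 2 rolls
Frame 10 starts at roll index 16: 2 remaining rolls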